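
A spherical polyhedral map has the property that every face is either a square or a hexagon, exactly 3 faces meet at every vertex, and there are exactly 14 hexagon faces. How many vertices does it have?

Let x be the number of squares; then F = 14 + x.
Edge–face incidences: 2E = 6·14 + 4·x = 84 + 4x.
Every vertex has degree 3, so 3V = 2E.
Euler: V − E + F = 2 ⇒ (2E)/3 − E + (14 + x) = 2.
Multiply by 6: 2·(2E) − 3·(2E) + 6·(14 + x) = 12, i.e. 84 + 6x − (84 + 4x) = 12.
Collecting terms: 2x = 12, so x = 6.
Then 2E = 84 + 4·6 = 108, so E = 54, V = 2E/3 = 36, F = 14 + 6 = 20.

36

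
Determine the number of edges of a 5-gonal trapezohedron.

20

The n-trapezohedron (dual of the n-antiprism) has V = 2·5 + 2 = 12, E = 4·5 = 20, F = 2·5 = 10.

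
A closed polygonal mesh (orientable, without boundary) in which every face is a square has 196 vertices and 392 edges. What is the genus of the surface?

Every face is a square and each edge borders two faces, so 4F = 2·392, giving F = 196.
χ = V − E + F = 196 − 392 + 196 = 0.
For a closed orientable surface χ = 2 − 2g, so g = (2 − (0))/2 = 1.

1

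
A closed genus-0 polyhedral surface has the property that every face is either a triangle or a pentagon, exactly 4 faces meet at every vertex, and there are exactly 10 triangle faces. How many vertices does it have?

10

Let x be the number of pentagons; then F = 10 + x.
Edge–face incidences: 2E = 3·10 + 5·x = 30 + 5x.
Every vertex has degree 4, so 4V = 2E.
Euler: V − E + F = 2 ⇒ (2E)/4 − E + (10 + x) = 2.
Multiply by 8: 2·(2E) − 4·(2E) + 8·(10 + x) = 16, i.e. 80 + 8x − 2·(30 + 5x) = 16.
Collecting terms: −2x + 20 = 16, so −2x = −4, so x = 2.
Then 2E = 30 + 5·2 = 40, so E = 20, V = 2E/4 = 10, F = 10 + 2 = 12.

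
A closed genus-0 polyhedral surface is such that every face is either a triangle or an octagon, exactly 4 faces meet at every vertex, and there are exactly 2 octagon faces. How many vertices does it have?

16

Let x be the number of triangles; then F = 2 + x.
Edge–face incidences: 2E = 8·2 + 3·x = 16 + 3x.
Every vertex has degree 4, so 4V = 2E.
Euler: V − E + F = 2 ⇒ (2E)/4 − E + (2 + x) = 2.
Multiply by 8: 2·(2E) − 4·(2E) + 8·(2 + x) = 16, i.e. 16 + 8x − 2·(16 + 3x) = 16.
Collecting terms: 2x − 16 = 16, so 2x = 32, so x = 16.
Then 2E = 16 + 3·16 = 64, so E = 32, V = 2E/4 = 16, F = 2 + 16 = 18.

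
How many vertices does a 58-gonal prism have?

A prism on an n-gon has two n-gon bases and n rectangular sides: V = 2·58 = 116, E = 3·58 = 174, F = 58 + 2 = 60.
Check: V − E + F = 116 − 174 + 60 = 2.

116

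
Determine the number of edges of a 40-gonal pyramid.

A pyramid on an n-gon base has one n-gon and n triangles: V = 40 + 1 = 41, E = 2·40 = 80, F = 40 + 1 = 41.

80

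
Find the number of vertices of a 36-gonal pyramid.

37

A pyramid on an n-gon base has one n-gon and n triangles: V = 36 + 1 = 37, E = 2·36 = 72, F = 36 + 1 = 37.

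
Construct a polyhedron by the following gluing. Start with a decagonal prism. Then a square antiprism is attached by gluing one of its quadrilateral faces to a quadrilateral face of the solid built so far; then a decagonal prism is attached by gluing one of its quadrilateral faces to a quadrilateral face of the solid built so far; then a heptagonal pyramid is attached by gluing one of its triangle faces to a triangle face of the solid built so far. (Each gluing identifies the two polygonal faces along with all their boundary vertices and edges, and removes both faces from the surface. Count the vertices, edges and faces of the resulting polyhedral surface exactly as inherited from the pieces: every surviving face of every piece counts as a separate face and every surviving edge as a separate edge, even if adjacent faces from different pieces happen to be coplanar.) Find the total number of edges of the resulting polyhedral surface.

A decagonal prism: V=20, E=30, F=12.
Attach a square antiprism (V=8, E=16, F=10) along a 4-gon: merge 4 vertices and 4 edges, delete both glued faces → V=24, E=42, F=20.
Attach a decagonal prism (V=20, E=30, F=12) along a 4-gon: merge 4 vertices and 4 edges, delete both glued faces → V=40, E=68, F=30.
Attach a heptagonal pyramid (V=8, E=14, F=8) along a 3-gon: merge 3 vertices and 3 edges, delete both glued faces → V=45, E=79, F=36.
Check: V − E + F = 45 − 79 + 36 = 2.

79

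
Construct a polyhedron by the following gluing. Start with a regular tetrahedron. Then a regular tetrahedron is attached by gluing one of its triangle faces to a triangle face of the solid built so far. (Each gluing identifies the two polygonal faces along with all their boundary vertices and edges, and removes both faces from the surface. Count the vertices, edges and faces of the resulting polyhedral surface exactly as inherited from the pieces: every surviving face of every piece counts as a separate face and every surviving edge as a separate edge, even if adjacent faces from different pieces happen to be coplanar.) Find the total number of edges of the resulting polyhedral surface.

9

A regular tetrahedron: V=4, E=6, F=4.
Attach a regular tetrahedron (V=4, E=6, F=4) along a 3-gon: merge 3 vertices and 3 edges, delete both glued faces → V=5, E=9, F=6.
Check: V − E + F = 5 − 9 + 6 = 2.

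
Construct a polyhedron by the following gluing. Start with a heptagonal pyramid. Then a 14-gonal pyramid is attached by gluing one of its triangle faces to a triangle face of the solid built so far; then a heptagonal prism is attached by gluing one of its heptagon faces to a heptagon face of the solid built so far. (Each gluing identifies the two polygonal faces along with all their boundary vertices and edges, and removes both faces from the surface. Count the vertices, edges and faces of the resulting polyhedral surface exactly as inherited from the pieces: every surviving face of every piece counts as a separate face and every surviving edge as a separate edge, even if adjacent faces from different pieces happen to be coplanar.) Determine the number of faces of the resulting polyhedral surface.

28

A heptagonal pyramid: V=8, E=14, F=8.
Attach a 14-gonal pyramid (V=15, E=28, F=15) along a 3-gon: merge 3 vertices and 3 edges, delete both glued faces → V=20, E=39, F=21.
Attach a heptagonal prism (V=14, E=21, F=9) along a 7-gon: merge 7 vertices and 7 edges, delete both glued faces → V=27, E=53, F=28.
Check: V − E + F = 27 − 53 + 28 = 2.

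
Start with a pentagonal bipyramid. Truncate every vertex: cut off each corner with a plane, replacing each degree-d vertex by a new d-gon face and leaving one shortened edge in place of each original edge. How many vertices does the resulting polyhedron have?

The base solid has V = 7, E = 15, F = 10.
Truncation replaces each original edge-end by a new vertex, so V′ = 2E = 30.
Each original edge survives, and each old vertex of degree d contributes d new edges; summing degrees gives Σd = 2E, so E′ = E + 2E = 3E = 45.
Each original face survives and each original vertex becomes one new face: F′ = F + V = 17.

30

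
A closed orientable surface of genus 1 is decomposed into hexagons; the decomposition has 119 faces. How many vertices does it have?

238

χ = 2 − 2·1 = 0, and every face is a hexagon so 6F = 2E.
E = 6·119/2 = 357. Then V = 0 + E − F = 0 + 357 − 119 = 238.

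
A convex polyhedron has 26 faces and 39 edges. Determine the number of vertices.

15

Here V − E + F = 2.
V = 2 + E − F = 2 + 39 − 26 = 15.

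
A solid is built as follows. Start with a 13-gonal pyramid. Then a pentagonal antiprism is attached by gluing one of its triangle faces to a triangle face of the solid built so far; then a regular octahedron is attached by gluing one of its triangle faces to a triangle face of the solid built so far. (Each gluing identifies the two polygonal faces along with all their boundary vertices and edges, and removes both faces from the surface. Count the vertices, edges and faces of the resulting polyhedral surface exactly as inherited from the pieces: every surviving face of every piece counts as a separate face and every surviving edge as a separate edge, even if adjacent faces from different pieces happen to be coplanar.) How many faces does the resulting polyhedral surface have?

30

A 13-gonal pyramid: V=14, E=26, F=14.
Attach a pentagonal antiprism (V=10, E=20, F=12) along a 3-gon: merge 3 vertices and 3 edges, delete both glued faces → V=21, E=43, F=24.
Attach a regular octahedron (V=6, E=12, F=8) along a 3-gon: merge 3 vertices and 3 edges, delete both glued faces → V=24, E=52, F=30.
Check: V − E + F = 24 − 52 + 30 = 2.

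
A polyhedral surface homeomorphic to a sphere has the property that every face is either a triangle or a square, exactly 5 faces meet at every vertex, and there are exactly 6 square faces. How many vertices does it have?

Let x be the number of triangles; then F = 6 + x.
Edge–face incidences: 2E = 4·6 + 3·x = 24 + 3x.
Every vertex has degree 5, so 5V = 2E.
Euler: V − E + F = 2 ⇒ (2E)/5 − E + (6 + x) = 2.
Multiply by 10: 2·(2E) − 5·(2E) + 10·(6 + x) = 20, i.e. 60 + 10x − 3·(24 + 3x) = 20.
Collecting terms: x − 12 = 20, so x = 32.
Then 2E = 24 + 3·32 = 120, so E = 60, V = 2E/5 = 24, F = 6 + 32 = 38.

24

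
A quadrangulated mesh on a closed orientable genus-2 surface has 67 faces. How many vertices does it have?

χ = 2 − 2·2 = -2, and every face is a square so 4F = 2E.
E = 4·67/2 = 134. Then V = -2 + E − F = -2 + 134 − 67 = 65.

65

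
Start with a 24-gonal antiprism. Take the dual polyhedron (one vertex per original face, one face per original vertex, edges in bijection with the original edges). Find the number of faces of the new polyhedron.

48

The base solid has V = 48, E = 96, F = 50.
The dual swaps V and F and preserves E: V′ = F = 50, E′ = E = 96, F′ = V = 48.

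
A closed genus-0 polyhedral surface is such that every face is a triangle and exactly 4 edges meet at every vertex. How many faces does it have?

8

Each face has 3 edges and each edge borders two faces, so 2E = 3F.
Each vertex has degree 4, so 4V = 2E and hence V = 3F/4.
Euler: V − E + F = 2 ⇒ (3F/4) − (3F/2) + F = 2.
Multiply by 8: (6 − 12 + 8)F = 16, i.e. 2F = 16.
So F = 8, E = 3·8/2 = 12, V = 3·8/4 = 6.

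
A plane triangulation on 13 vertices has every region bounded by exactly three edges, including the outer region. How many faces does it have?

22

In a plane triangulation 3F = 2E and V − E + F = 2, so F = 2V − 4 = 2·13 − 4 = 22.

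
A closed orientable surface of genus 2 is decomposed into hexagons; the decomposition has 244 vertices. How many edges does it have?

369

χ = 2 − 2·2 = -2, and every face is a hexagon so 6F = 2E.
V − E + F = -2 with E = 6F/2 gives 244 − (6/2 − 1)·F = -2, so F = 123 and E = 369.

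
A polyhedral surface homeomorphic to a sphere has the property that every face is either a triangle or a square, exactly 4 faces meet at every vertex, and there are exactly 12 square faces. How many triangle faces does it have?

Let x be the number of triangles; then F = 12 + x.
Edge–face incidences: 2E = 4·12 + 3·x = 48 + 3x.
Every vertex has degree 4, so 4V = 2E.
Euler: V − E + F = 2 ⇒ (2E)/4 − E + (12 + x) = 2.
Multiply by 8: 2·(2E) − 4·(2E) + 8·(12 + x) = 16, i.e. 96 + 8x − 2·(48 + 3x) = 16.
Collecting terms: 2x = 16, so x = 8.
Then 2E = 48 + 3·8 = 72, so E = 36, V = 2E/4 = 18, F = 12 + 8 = 20.

8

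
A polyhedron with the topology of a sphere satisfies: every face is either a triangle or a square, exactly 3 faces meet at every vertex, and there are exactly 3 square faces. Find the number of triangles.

Let x be the number of triangles; then F = 3 + x.
Edge–face incidences: 2E = 4·3 + 3·x = 12 + 3x.
Every vertex has degree 3, so 3V = 2E.
Euler: V − E + F = 2 ⇒ (2E)/3 − E + (3 + x) = 2.
Multiply by 6: 2·(2E) − 3·(2E) + 6·(3 + x) = 12, i.e. 18 + 6x − (12 + 3x) = 12.
Collecting terms: 3x + 6 = 12, so 3x = 6, so x = 2.
Then 2E = 12 + 3·2 = 18, so E = 9, V = 2E/3 = 6, F = 3 + 2 = 5.

2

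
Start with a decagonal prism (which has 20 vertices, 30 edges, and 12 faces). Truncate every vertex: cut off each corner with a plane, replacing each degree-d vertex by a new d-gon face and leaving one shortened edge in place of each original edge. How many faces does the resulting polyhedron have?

Truncation replaces each original edge-end by a new vertex, so V′ = 2E = 60.
Each original edge survives, and each old vertex of degree d contributes d new edges; summing degrees gives Σd = 2E, so E′ = E + 2E = 3E = 90.
Each original face survives and each original vertex becomes one new face: F′ = F + V = 32.

32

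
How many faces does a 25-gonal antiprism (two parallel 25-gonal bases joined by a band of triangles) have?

52

An antiprism on an n-gon has two n-gon caps and 2n triangles: V = 2·25 = 50, E = 4·25 = 100, F = 2·25 + 2 = 52.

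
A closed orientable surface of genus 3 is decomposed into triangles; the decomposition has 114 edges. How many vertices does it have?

χ = 2 − 2·3 = -4, and every face is a triangle so 3F = 2E.
F = 2E/3 = 76. Then V = -4 + E − F = -4 + 114 − 76 = 34.

34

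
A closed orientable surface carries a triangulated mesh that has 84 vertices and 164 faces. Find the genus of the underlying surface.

0

Every face is a triangle, so 2E = 3·164 = 492, giving E = 246.
χ = V − E + F = 84 − 246 + 164 = 2.
For a closed orientable surface χ = 2 − 2g, so g = (2 − (2))/2 = 0.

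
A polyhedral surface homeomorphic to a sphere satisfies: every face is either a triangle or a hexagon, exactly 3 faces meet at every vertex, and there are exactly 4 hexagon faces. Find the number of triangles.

Let x be the number of triangles; then F = 4 + x.
Edge–face incidences: 2E = 6·4 + 3·x = 24 + 3x.
Every vertex has degree 3, so 3V = 2E.
Euler: V − E + F = 2 ⇒ (2E)/3 − E + (4 + x) = 2.
Multiply by 6: 2·(2E) − 3·(2E) + 6·(4 + x) = 12, i.e. 24 + 6x − (24 + 3x) = 12.
Collecting terms: 3x = 12, so x = 4.
Then 2E = 24 + 3·4 = 36, so E = 18, V = 2E/3 = 12, F = 4 + 4 = 8.

4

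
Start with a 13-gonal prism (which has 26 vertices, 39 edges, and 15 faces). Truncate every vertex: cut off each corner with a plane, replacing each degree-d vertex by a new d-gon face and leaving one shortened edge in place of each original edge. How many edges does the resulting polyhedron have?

Truncation replaces each original edge-end by a new vertex, so V′ = 2E = 78.
Each original edge survives, and each old vertex of degree d contributes d new edges; summing degrees gives Σd = 2E, so E′ = E + 2E = 3E = 117.
Each original face survives and each original vertex becomes one new face: F′ = F + V = 41.

117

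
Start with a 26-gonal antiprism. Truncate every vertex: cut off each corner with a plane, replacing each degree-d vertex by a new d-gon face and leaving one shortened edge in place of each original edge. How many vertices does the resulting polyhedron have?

The base solid has V = 52, E = 104, F = 54.
Truncation replaces each original edge-end by a new vertex, so V′ = 2E = 208.
Each original edge survives, and each old vertex of degree d contributes d new edges; summing degrees gives Σd = 2E, so E′ = E + 2E = 3E = 312.
Each original face survives and each original vertex becomes one new face: F′ = F + V = 106.

208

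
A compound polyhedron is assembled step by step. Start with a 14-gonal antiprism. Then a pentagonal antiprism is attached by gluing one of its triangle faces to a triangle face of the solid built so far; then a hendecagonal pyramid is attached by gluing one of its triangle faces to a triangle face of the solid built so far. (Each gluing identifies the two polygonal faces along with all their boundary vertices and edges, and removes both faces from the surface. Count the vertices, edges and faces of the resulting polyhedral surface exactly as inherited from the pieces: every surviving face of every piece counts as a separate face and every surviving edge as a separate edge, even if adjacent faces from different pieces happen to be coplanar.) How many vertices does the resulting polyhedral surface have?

A 14-gonal antiprism: V=28, E=56, F=30.
Attach a pentagonal antiprism (V=10, E=20, F=12) along a 3-gon: merge 3 vertices and 3 edges, delete both glued faces → V=35, E=73, F=40.
Attach a hendecagonal pyramid (V=12, E=22, F=12) along a 3-gon: merge 3 vertices and 3 edges, delete both glued faces → V=44, E=92, F=50.
Check: V − E + F = 44 − 92 + 50 = 2.

44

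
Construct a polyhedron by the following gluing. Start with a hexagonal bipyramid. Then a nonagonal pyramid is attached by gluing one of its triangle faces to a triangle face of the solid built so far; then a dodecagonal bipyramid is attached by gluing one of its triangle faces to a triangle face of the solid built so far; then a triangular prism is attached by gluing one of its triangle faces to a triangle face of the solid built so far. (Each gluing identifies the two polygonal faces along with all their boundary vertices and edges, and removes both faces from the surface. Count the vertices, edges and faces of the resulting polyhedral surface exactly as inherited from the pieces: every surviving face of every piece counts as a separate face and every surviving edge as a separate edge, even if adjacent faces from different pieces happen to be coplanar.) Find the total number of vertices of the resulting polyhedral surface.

29

A hexagonal bipyramid: V=8, E=18, F=12.
Attach a nonagonal pyramid (V=10, E=18, F=10) along a 3-gon: merge 3 vertices and 3 edges, delete both glued faces → V=15, E=33, F=20.
Attach a dodecagonal bipyramid (V=14, E=36, F=24) along a 3-gon: merge 3 vertices and 3 edges, delete both glued faces → V=26, E=66, F=42.
Attach a triangular prism (V=6, E=9, F=5) along a 3-gon: merge 3 vertices and 3 edges, delete both glued faces → V=29, E=72, F=45.
Check: V − E + F = 29 − 72 + 45 = 2.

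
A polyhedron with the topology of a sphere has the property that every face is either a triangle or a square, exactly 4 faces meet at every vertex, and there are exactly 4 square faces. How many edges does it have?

20

Let x be the number of triangles; then F = 4 + x.
Edge–face incidences: 2E = 4·4 + 3·x = 16 + 3x.
Every vertex has degree 4, so 4V = 2E.
Euler: V − E + F = 2 ⇒ (2E)/4 − E + (4 + x) = 2.
Multiply by 8: 2·(2E) − 4·(2E) + 8·(4 + x) = 16, i.e. 32 + 8x − 2·(16 + 3x) = 16.
Collecting terms: 2x = 16, so x = 8.
Then 2E = 16 + 3·8 = 40, so E = 20, V = 2E/4 = 10, F = 4 + 8 = 12.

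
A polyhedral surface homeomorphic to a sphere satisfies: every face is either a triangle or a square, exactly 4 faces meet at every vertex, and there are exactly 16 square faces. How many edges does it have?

Let x be the number of triangles; then F = 16 + x.
Edge–face incidences: 2E = 4·16 + 3·x = 64 + 3x.
Every vertex has degree 4, so 4V = 2E.
Euler: V − E + F = 2 ⇒ (2E)/4 − E + (16 + x) = 2.
Multiply by 8: 2·(2E) − 4·(2E) + 8·(16 + x) = 16, i.e. 128 + 8x − 2·(64 + 3x) = 16.
Collecting terms: 2x = 16, so x = 8.
Then 2E = 64 + 3·8 = 88, so E = 44, V = 2E/4 = 22, F = 16 + 8 = 24.

44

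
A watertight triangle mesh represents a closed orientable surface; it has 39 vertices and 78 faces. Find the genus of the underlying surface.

1

Every face is a triangle, so 2E = 3·78 = 234, giving E = 117.
χ = V − E + F = 39 − 117 + 78 = 0.
For a closed orientable surface χ = 2 − 2g, so g = (2 − (0))/2 = 1.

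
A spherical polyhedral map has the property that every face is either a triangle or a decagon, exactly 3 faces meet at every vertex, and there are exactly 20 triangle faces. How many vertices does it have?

60

Let x be the number of decagons; then F = 20 + x.
Edge–face incidences: 2E = 3·20 + 10·x = 60 + 10x.
Every vertex has degree 3, so 3V = 2E.
Euler: V − E + F = 2 ⇒ (2E)/3 − E + (20 + x) = 2.
Multiply by 6: 2·(2E) − 3·(2E) + 6·(20 + x) = 12, i.e. 120 + 6x − (60 + 10x) = 12.
Collecting terms: −4x + 60 = 12, so −4x = −48, so x = 12.
Then 2E = 60 + 10·12 = 180, so E = 90, V = 2E/3 = 60, F = 20 + 12 = 32.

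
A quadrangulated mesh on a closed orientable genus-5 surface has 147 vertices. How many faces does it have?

χ = 2 − 2·5 = -8, and every face is a square so 4F = 2E.
V − E + F = -8 with E = 4F/2 gives 147 − (4/2 − 1)·F = -8, so F = 155 and E = 310.

155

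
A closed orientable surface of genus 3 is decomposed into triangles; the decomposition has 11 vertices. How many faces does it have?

χ = 2 − 2·3 = -4, and every face is a triangle so 3F = 2E.
V − E + F = -4 with E = 3F/2 gives 11 − (3/2 − 1)·F = -4, so F = 30 and E = 45.

30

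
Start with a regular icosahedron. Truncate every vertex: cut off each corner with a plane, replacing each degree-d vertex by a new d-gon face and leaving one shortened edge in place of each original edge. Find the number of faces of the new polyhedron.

32

The base solid has V = 12, E = 30, F = 20.
Truncation replaces each original edge-end by a new vertex, so V′ = 2E = 60.
Each original edge survives, and each old vertex of degree d contributes d new edges; summing degrees gives Σd = 2E, so E′ = E + 2E = 3E = 90.
Each original face survives and each original vertex becomes one new face: F′ = F + V = 32.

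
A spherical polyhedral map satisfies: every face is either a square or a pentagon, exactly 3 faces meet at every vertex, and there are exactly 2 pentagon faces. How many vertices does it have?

Let x be the number of squares; then F = 2 + x.
Edge–face incidences: 2E = 5·2 + 4·x = 10 + 4x.
Every vertex has degree 3, so 3V = 2E.
Euler: V − E + F = 2 ⇒ (2E)/3 − E + (2 + x) = 2.
Multiply by 6: 2·(2E) − 3·(2E) + 6·(2 + x) = 12, i.e. 12 + 6x − (10 + 4x) = 12.
Collecting terms: 2x + 2 = 12, so 2x = 10, so x = 5.
Then 2E = 10 + 4·5 = 30, so E = 15, V = 2E/3 = 10, F = 2 + 5 = 7.

10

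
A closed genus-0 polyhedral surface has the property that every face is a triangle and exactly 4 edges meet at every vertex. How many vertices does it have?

6

Each face has 3 edges and each edge borders two faces, so 2E = 3F.
Each vertex has degree 4, so 4V = 2E and hence V = 3F/4.
Euler: V − E + F = 2 ⇒ (3F/4) − (3F/2) + F = 2.
Multiply by 8: (6 − 12 + 8)F = 16, i.e. 2F = 16.
So F = 8, E = 3·8/2 = 12, V = 3·8/4 = 6.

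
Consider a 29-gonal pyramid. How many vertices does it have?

30

A pyramid on an n-gon base has one n-gon and n triangles: V = 29 + 1 = 30, E = 2·29 = 58, F = 29 + 1 = 30.
Check: V − E + F = 30 − 58 + 30 = 2.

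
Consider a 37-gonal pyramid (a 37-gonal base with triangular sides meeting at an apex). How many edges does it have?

74

A pyramid on an n-gon base has one n-gon and n triangles: V = 37 + 1 = 38, E = 2·37 = 74, F = 37 + 1 = 38.
Check: V − E + F = 38 − 74 + 38 = 2.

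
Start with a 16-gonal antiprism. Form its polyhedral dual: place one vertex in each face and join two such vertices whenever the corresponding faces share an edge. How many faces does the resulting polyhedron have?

32

The base solid has V = 32, E = 64, F = 34.
The dual swaps V and F and preserves E: V′ = F = 34, E′ = E = 64, F′ = V = 32.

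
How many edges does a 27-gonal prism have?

A prism on an n-gon has two n-gon bases and n rectangular sides: V = 2·27 = 54, E = 3·27 = 81, F = 27 + 2 = 29.

81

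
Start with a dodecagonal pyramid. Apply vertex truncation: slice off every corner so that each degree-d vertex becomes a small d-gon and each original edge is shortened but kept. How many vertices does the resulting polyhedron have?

The base solid has V = 13, E = 24, F = 13.
Truncation replaces each original edge-end by a new vertex, so V′ = 2E = 48.
Each original edge survives, and each old vertex of degree d contributes d new edges; summing degrees gives Σd = 2E, so E′ = E + 2E = 3E = 72.
Each original face survives and each original vertex becomes one new face: F′ = F + V = 26.

48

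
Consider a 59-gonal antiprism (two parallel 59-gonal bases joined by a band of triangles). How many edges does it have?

236

An antiprism on an n-gon has two n-gon caps and 2n triangles: V = 2·59 = 118, E = 4·59 = 236, F = 2·59 + 2 = 120.
Check: V − E + F = 118 − 236 + 120 = 2.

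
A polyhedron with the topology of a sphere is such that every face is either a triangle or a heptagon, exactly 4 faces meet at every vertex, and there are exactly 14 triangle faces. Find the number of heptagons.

2

Let x be the number of heptagons; then F = 14 + x.
Edge–face incidences: 2E = 3·14 + 7·x = 42 + 7x.
Every vertex has degree 4, so 4V = 2E.
Euler: V − E + F = 2 ⇒ (2E)/4 − E + (14 + x) = 2.
Multiply by 8: 2·(2E) − 4·(2E) + 8·(14 + x) = 16, i.e. 112 + 8x − 2·(42 + 7x) = 16.
Collecting terms: −6x + 28 = 16, so −6x = −12, so x = 2.
Then 2E = 42 + 7·2 = 56, so E = 28, V = 2E/4 = 14, F = 14 + 2 = 16.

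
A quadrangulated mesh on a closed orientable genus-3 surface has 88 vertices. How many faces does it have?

χ = 2 − 2·3 = -4, and every face is a square so 4F = 2E.
V − E + F = -4 with E = 4F/2 gives 88 − (4/2 − 1)·F = -4, so F = 92 and E = 184.

92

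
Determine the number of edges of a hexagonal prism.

18

A prism on an n-gon has two n-gon bases and n rectangular sides: V = 2·6 = 12, E = 3·6 = 18, F = 6 + 2 = 8.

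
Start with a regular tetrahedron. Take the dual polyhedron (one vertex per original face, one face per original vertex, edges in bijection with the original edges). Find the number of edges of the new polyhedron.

6

The base solid has V = 4, E = 6, F = 4.
The dual swaps V and F and preserves E: V′ = F = 4, E′ = E = 6, F′ = V = 4.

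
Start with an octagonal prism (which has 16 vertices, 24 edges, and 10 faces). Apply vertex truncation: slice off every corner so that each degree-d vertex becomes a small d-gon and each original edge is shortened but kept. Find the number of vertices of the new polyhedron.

48

Truncation replaces each original edge-end by a new vertex, so V′ = 2E = 48.
Each original edge survives, and each old vertex of degree d contributes d new edges; summing degrees gives Σd = 2E, so E′ = E + 2E = 3E = 72.
Each original face survives and each original vertex becomes one new face: F′ = F + V = 26.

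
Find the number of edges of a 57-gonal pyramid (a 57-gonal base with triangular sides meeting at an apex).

A pyramid on an n-gon base has one n-gon and n triangles: V = 57 + 1 = 58, E = 2·57 = 114, F = 57 + 1 = 58.

114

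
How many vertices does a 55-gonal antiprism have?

An antiprism on an n-gon has two n-gon caps and 2n triangles: V = 2·55 = 110, E = 4·55 = 220, F = 2·55 + 2 = 112.
Check: V − E + F = 110 − 220 + 112 = 2.

110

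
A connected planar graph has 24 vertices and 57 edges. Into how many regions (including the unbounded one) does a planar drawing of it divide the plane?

Euler's formula for a connected plane graph: V − E + F = 2, so F = 2 − 24 + 57 = 35.

35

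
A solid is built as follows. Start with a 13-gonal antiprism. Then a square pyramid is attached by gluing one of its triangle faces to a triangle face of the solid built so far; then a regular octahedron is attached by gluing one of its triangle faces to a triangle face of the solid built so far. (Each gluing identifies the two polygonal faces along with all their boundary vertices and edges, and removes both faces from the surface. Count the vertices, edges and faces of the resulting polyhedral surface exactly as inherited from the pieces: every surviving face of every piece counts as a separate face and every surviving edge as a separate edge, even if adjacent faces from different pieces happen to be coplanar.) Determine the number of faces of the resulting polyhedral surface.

37

A 13-gonal antiprism: V=26, E=52, F=28.
Attach a square pyramid (V=5, E=8, F=5) along a 3-gon: merge 3 vertices and 3 edges, delete both glued faces → V=28, E=57, F=31.
Attach a regular octahedron (V=6, E=12, F=8) along a 3-gon: merge 3 vertices and 3 edges, delete both glued faces → V=31, E=66, F=37.
Check: V − E + F = 31 − 66 + 37 = 2.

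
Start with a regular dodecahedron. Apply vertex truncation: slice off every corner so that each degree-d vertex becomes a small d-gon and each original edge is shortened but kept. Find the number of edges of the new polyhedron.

The base solid has V = 20, E = 30, F = 12.
Truncation replaces each original edge-end by a new vertex, so V′ = 2E = 60.
Each original edge survives, and each old vertex of degree d contributes d new edges; summing degrees gives Σd = 2E, so E′ = E + 2E = 3E = 90.
Each original face survives and each original vertex becomes one new face: F′ = F + V = 32.

90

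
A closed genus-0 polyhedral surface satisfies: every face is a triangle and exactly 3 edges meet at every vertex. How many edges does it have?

6

Each face has 3 edges and each edge borders two faces, so 2E = 3F.
Each vertex has degree 3, so 3V = 2E and hence V = 3F/3.
Euler: V − E + F = 2 ⇒ (3F/3) − (3F/2) + F = 2.
Multiply by 6: (6 − 9 + 6)F = 12, i.e. 3F = 12.
So F = 4, E = 3·4/2 = 6, V = 3·4/3 = 4.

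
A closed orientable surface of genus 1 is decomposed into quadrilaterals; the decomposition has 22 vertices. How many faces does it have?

χ = 2 − 2·1 = 0, and every face is a square so 4F = 2E.
V − E + F = 0 with E = 4F/2 gives 22 − (4/2 − 1)·F = 0, so F = 22 and E = 44.

22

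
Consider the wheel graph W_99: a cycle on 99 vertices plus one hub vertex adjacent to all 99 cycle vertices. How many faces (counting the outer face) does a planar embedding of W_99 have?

W_99 has V = 99 + 1 = 100 vertices and E = 2·99 = 198 edges.
By Euler's formula F = 2 − V + E = 2 − 100 + 198 = 100.

100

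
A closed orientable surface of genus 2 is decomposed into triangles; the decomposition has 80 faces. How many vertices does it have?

38

χ = 2 − 2·2 = -2, and every face is a triangle so 3F = 2E.
E = 3·80/2 = 120. Then V = -2 + E − F = -2 + 120 − 80 = 38.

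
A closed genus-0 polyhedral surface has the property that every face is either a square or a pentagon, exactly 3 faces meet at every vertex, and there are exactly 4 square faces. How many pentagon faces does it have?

4

Let x be the number of pentagons; then F = 4 + x.
Edge–face incidences: 2E = 4·4 + 5·x = 16 + 5x.
Every vertex has degree 3, so 3V = 2E.
Euler: V − E + F = 2 ⇒ (2E)/3 − E + (4 + x) = 2.
Multiply by 6: 2·(2E) − 3·(2E) + 6·(4 + x) = 12, i.e. 24 + 6x − (16 + 5x) = 12.
Collecting terms: x + 8 = 12, so x = 4.
Then 2E = 16 + 5·4 = 36, so E = 18, V = 2E/3 = 12, F = 4 + 4 = 8.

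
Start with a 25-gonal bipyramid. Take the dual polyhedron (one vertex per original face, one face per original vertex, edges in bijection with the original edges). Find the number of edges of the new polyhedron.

75

The base solid has V = 27, E = 75, F = 50.
The dual swaps V and F and preserves E: V′ = F = 50, E′ = E = 75, F′ = V = 27.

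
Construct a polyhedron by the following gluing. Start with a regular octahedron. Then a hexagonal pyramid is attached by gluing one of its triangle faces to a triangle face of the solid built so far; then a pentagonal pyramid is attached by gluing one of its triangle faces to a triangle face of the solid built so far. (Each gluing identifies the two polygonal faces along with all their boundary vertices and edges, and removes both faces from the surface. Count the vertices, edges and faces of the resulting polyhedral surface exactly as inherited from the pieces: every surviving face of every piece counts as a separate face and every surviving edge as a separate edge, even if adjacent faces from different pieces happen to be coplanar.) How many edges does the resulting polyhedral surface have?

28

A regular octahedron: V=6, E=12, F=8.
Attach a hexagonal pyramid (V=7, E=12, F=7) along a 3-gon: merge 3 vertices and 3 edges, delete both glued faces → V=10, E=21, F=13.
Attach a pentagonal pyramid (V=6, E=10, F=6) along a 3-gon: merge 3 vertices and 3 edges, delete both glued faces → V=13, E=28, F=17.
Check: V − E + F = 13 − 28 + 17 = 2.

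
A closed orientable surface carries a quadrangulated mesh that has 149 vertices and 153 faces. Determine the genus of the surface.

Every face is a square, so 2E = 4·153 = 612, giving E = 306.
χ = V − E + F = 149 − 306 + 153 = -4.
For a closed orientable surface χ = 2 − 2g, so g = (2 − (-4))/2 = 3.

3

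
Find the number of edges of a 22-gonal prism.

66

A prism on an n-gon has two n-gon bases and n rectangular sides: V = 2·22 = 44, E = 3·22 = 66, F = 22 + 2 = 24.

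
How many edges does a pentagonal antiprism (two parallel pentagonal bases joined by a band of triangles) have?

An antiprism on an n-gon has two n-gon caps and 2n triangles: V = 2·5 = 10, E = 4·5 = 20, F = 2·5 + 2 = 12.

20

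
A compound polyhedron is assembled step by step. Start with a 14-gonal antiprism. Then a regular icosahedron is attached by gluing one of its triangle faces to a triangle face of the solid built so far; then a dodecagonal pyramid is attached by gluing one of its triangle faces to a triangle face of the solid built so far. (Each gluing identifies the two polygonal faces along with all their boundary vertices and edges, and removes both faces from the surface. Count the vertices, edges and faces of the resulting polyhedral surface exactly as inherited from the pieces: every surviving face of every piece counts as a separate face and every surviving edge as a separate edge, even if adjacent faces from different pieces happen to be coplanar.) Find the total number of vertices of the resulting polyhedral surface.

A 14-gonal antiprism: V=28, E=56, F=30.
Attach a regular icosahedron (V=12, E=30, F=20) along a 3-gon: merge 3 vertices and 3 edges, delete both glued faces → V=37, E=83, F=48.
Attach a dodecagonal pyramid (V=13, E=24, F=13) along a 3-gon: merge 3 vertices and 3 edges, delete both glued faces → V=47, E=104, F=59.
Check: V − E + F = 47 − 104 + 59 = 2.

47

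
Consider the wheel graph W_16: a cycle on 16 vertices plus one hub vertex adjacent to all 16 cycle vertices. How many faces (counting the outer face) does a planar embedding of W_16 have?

17

W_16 has V = 16 + 1 = 17 vertices and E = 2·16 = 32 edges.
By Euler's formula F = 2 − V + E = 2 − 17 + 32 = 17.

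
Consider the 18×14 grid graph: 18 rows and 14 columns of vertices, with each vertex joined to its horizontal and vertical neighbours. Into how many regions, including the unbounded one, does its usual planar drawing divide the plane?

222

The grid has V = 18·14 = 252 vertices and E = 18·13 + 14·17 = 472 edges.
F = 2 − V + E = 2 − 252 + 472 = 222.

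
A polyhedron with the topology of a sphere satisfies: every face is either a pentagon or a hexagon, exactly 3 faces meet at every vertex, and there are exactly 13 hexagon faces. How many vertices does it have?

46

Let x be the number of pentagons; then F = 13 + x.
Edge–face incidences: 2E = 6·13 + 5·x = 78 + 5x.
Every vertex has degree 3, so 3V = 2E.
Euler: V − E + F = 2 ⇒ (2E)/3 − E + (13 + x) = 2.
Multiply by 6: 2·(2E) − 3·(2E) + 6·(13 + x) = 12, i.e. 78 + 6x − (78 + 5x) = 12.
Collecting terms: x = 12.
Then 2E = 78 + 5·12 = 138, so E = 69, V = 2E/3 = 46, F = 13 + 12 = 25.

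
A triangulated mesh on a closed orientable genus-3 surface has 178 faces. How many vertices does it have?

χ = 2 − 2·3 = -4, and every face is a triangle so 3F = 2E.
E = 3·178/2 = 267. Then V = -4 + E − F = -4 + 267 − 178 = 85.

85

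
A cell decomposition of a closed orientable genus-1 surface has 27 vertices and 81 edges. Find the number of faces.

54

For a closed orientable surface of genus 1, χ = 2 − 2·1 = 0.
F = 0 − V + E = 0 − 27 + 81 = 54.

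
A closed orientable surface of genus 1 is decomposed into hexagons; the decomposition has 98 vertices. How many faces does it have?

49

χ = 2 − 2·1 = 0, and every face is a hexagon so 6F = 2E.
V − E + F = 0 with E = 6F/2 gives 98 − (6/2 − 1)·F = 0, so F = 49 and E = 147.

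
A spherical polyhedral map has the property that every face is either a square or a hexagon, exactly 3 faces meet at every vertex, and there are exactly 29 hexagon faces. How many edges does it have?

Let x be the number of squares; then F = 29 + x.
Edge–face incidences: 2E = 6·29 + 4·x = 174 + 4x.
Every vertex has degree 3, so 3V = 2E.
Euler: V − E + F = 2 ⇒ (2E)/3 − E + (29 + x) = 2.
Multiply by 6: 2·(2E) − 3·(2E) + 6·(29 + x) = 12, i.e. 174 + 6x − (174 + 4x) = 12.
Collecting terms: 2x = 12, so x = 6.
Then 2E = 174 + 4·6 = 198, so E = 99, V = 2E/3 = 66, F = 29 + 6 = 35.

99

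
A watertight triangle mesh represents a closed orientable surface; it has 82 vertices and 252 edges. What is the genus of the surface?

Every face is a triangle and each edge borders two faces, so 3F = 2·252, giving F = 168.
χ = V − E + F = 82 − 252 + 168 = -2.
For a closed orientable surface χ = 2 − 2g, so g = (2 − (-2))/2 = 2.

2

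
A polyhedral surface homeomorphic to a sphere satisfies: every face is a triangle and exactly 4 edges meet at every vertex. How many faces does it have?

Each face has 3 edges and each edge borders two faces, so 2E = 3F.
Each vertex has degree 4, so 4V = 2E and hence V = 3F/4.
Euler: V − E + F = 2 ⇒ (3F/4) − (3F/2) + F = 2.
Multiply by 8: (6 − 12 + 8)F = 16, i.e. 2F = 16.
So F = 8, E = 3·8/2 = 12, V = 3·8/4 = 6.

8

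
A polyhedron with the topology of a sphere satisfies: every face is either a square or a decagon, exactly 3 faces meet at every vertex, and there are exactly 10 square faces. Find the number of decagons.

2

Let x be the number of decagons; then F = 10 + x.
Edge–face incidences: 2E = 4·10 + 10·x = 40 + 10x.
Every vertex has degree 3, so 3V = 2E.
Euler: V − E + F = 2 ⇒ (2E)/3 − E + (10 + x) = 2.
Multiply by 6: 2·(2E) − 3·(2E) + 6·(10 + x) = 12, i.e. 60 + 6x − (40 + 10x) = 12.
Collecting terms: −4x + 20 = 12, so −4x = −8, so x = 2.
Then 2E = 40 + 10·2 = 60, so E = 30, V = 2E/3 = 20, F = 10 + 2 = 12.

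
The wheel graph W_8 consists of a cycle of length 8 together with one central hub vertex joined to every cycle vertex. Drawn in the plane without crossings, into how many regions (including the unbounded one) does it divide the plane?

9

W_8 has V = 8 + 1 = 9 vertices and E = 2·8 = 16 edges.
By Euler's formula F = 2 − V + E = 2 − 9 + 16 = 9.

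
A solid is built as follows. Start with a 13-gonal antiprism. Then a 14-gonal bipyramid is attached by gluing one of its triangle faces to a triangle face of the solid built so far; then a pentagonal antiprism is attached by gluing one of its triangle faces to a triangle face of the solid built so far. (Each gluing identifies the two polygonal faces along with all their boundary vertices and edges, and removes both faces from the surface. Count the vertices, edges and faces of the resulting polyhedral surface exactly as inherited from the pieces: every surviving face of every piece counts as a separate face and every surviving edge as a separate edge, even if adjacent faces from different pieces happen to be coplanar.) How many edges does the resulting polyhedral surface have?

A 13-gonal antiprism: V=26, E=52, F=28.
Attach a 14-gonal bipyramid (V=16, E=42, F=28) along a 3-gon: merge 3 vertices and 3 edges, delete both glued faces → V=39, E=91, F=54.
Attach a pentagonal antiprism (V=10, E=20, F=12) along a 3-gon: merge 3 vertices and 3 edges, delete both glued faces → V=46, E=108, F=64.
Check: V − E + F = 46 − 108 + 64 = 2.

108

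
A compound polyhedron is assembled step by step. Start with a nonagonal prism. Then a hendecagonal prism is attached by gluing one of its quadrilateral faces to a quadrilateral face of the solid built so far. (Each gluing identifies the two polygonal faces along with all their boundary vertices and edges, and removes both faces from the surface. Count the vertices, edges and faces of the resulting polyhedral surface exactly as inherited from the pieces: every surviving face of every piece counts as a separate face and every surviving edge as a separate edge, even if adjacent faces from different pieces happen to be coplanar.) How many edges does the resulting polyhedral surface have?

56

A nonagonal prism: V=18, E=27, F=11.
Attach a hendecagonal prism (V=22, E=33, F=13) along a 4-gon: merge 4 vertices and 4 edges, delete both glued faces → V=36, E=56, F=22.
Check: V − E + F = 36 − 56 + 22 = 2.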